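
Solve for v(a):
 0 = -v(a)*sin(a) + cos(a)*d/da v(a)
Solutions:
 v(a) = C1/cos(a)


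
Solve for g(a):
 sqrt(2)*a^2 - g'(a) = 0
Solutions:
 g(a) = C1 + sqrt(2)*a^3/3


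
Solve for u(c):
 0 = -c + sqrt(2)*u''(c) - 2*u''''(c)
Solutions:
 u(c) = C1 + C2*c + C3*exp(-2^(3/4)*c/2) + C4*exp(2^(3/4)*c/2) + sqrt(2)*c^3/12


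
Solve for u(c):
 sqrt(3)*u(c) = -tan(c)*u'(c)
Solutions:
 u(c) = C1/sin(c)^(sqrt(3))


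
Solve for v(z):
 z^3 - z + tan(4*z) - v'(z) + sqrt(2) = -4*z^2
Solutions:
 v(z) = C1 + z^4/4 + 4*z^3/3 - z^2/2 + sqrt(2)*z - log(cos(4*z))/4


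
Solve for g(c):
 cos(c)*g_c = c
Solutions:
 g(c) = C1 + Integral(c/cos(c), c)


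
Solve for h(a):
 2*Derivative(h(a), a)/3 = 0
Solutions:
 h(a) = C1


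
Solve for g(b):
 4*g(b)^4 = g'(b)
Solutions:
 g(b) = (-1/(C1 + 12*b))^(1/3)
 g(b) = (-1/(C1 + 4*b))^(1/3)*(-3^(2/3) - 3*3^(1/6)*I)/6
 g(b) = (-1/(C1 + 4*b))^(1/3)*(-3^(2/3) + 3*3^(1/6)*I)/6


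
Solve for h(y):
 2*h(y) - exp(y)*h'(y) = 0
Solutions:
 h(y) = C1*exp(-2*exp(-y))


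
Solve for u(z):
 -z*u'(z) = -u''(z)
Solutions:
 u(z) = C1 + C2*erfi(sqrt(2)*z/2)


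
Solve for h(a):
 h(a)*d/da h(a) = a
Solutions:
 h(a) = -sqrt(C1 + a^2)
 h(a) = sqrt(C1 + a^2)


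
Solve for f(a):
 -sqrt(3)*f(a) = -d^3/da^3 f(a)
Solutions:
 f(a) = C3*exp(3^(1/6)*a) + (C1*sin(3^(2/3)*a/2) + C2*cos(3^(2/3)*a/2))*exp(-3^(1/6)*a/2)


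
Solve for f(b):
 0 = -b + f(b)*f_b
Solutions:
 f(b) = -sqrt(C1 + b^2)
 f(b) = sqrt(C1 + b^2)


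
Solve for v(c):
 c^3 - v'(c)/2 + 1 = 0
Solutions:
 v(c) = C1 + c^4/2 + 2*c


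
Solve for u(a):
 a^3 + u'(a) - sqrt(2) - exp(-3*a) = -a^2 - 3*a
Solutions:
 u(a) = C1 - a^4/4 - a^3/3 - 3*a^2/2 + sqrt(2)*a - exp(-3*a)/3


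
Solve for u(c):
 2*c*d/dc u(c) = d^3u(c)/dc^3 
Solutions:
 u(c) = C1 + Integral(C2*airyai(2^(1/3)*c) + C3*airybi(2^(1/3)*c), c)


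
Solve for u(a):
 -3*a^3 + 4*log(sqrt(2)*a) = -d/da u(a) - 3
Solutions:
 u(a) = C1 + 3*a^4/4 - 4*a*log(a) - a*log(4) + a


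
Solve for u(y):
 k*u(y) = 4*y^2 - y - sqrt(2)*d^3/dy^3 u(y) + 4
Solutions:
 u(y) = C1*exp(2^(5/6)*y*(-k)^(1/3)/2) + C2*exp(2^(5/6)*y*(-k)^(1/3)*(-1 + sqrt(3)*I)/4) + C3*exp(-2^(5/6)*y*(-k)^(1/3)*(1 + sqrt(3)*I)/4) + 4*y^2/k - y/k + 4/k


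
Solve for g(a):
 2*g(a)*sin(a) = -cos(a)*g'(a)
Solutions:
 g(a) = C1*cos(a)^2


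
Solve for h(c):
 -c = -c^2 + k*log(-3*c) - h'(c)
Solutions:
 h(c) = C1 - c^3/3 + c^2/2 + c*k*log(-c) + c*k*(-1 + log(3))


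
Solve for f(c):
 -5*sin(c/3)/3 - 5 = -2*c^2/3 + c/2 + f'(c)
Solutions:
 f(c) = C1 + 2*c^3/9 - c^2/4 - 5*c + 5*cos(c/3)


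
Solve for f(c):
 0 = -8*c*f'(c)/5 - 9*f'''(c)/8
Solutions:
 f(c) = C1 + Integral(C2*airyai(-4*75^(1/3)*c/15) + C3*airybi(-4*75^(1/3)*c/15), c)


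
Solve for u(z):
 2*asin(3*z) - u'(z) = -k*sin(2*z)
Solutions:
 u(z) = C1 - k*cos(2*z)/2 + 2*z*asin(3*z) + 2*sqrt(1 - 9*z^2)/3


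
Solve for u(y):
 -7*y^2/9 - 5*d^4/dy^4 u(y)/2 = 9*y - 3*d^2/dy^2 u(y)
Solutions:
 u(y) = C1 + C2*y + C3*exp(-sqrt(30)*y/5) + C4*exp(sqrt(30)*y/5) + 7*y^4/324 + y^3/2 + 35*y^2/162


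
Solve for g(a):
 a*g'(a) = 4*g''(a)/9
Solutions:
 g(a) = C1 + C2*erfi(3*sqrt(2)*a/4)


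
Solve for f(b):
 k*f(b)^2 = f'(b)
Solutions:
 f(b) = -1/(C1 + b*k)


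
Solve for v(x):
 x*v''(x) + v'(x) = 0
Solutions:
 v(x) = C1 + C2*log(x)


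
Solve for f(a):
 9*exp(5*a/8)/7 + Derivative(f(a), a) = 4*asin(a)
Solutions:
 f(a) = C1 + 4*a*asin(a) + 4*sqrt(1 - a^2) - 72*exp(5*a/8)/35


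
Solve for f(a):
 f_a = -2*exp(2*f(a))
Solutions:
 f(a) = log(-sqrt(-1/(C1 - 2*a))) - log(2)/2
 f(a) = log(-1/(C1 - 2*a))/2 - log(2)/2


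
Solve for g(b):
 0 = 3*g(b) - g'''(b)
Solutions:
 g(b) = C3*exp(3^(1/3)*b) + (C1*sin(3^(5/6)*b/2) + C2*cos(3^(5/6)*b/2))*exp(-3^(1/3)*b/2)


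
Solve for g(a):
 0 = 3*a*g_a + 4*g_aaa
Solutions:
 g(a) = C1 + Integral(C2*airyai(-6^(1/3)*a/2) + C3*airybi(-6^(1/3)*a/2), a)


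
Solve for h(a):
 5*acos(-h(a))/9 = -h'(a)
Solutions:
 Integral(1/acos(-_y), (_y, h(a))) = C1 - 5*a/9


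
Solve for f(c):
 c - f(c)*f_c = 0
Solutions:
 f(c) = -sqrt(C1 + c^2)
 f(c) = sqrt(C1 + c^2)


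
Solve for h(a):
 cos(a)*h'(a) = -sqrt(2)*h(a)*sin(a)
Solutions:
 h(a) = C1*cos(a)^(sqrt(2))


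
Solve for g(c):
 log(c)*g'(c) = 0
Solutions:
 g(c) = C1


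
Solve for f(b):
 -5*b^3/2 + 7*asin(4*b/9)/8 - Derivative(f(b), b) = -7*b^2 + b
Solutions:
 f(b) = C1 - 5*b^4/8 + 7*b^3/3 - b^2/2 + 7*b*asin(4*b/9)/8 + 7*sqrt(81 - 16*b^2)/32


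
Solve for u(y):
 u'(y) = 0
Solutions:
 u(y) = C1


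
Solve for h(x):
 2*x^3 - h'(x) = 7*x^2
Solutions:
 h(x) = C1 + x^4/2 - 7*x^3/3


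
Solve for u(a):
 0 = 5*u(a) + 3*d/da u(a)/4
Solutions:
 u(a) = C1*exp(-20*a/3)


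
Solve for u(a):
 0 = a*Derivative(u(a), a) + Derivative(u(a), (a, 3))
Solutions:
 u(a) = C1 + Integral(C2*airyai(-a) + C3*airybi(-a), a)


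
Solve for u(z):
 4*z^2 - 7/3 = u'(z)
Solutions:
 u(z) = C1 + 4*z^3/3 - 7*z/3


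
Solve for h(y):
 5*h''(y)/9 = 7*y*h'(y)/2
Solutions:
 h(y) = C1 + C2*erfi(3*sqrt(35)*y/10)


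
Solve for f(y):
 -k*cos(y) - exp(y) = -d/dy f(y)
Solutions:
 f(y) = C1 + k*sin(y) + exp(y)


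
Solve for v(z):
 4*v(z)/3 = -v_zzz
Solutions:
 v(z) = C3*exp(-6^(2/3)*z/3) + (C1*sin(2^(2/3)*3^(1/6)*z/2) + C2*cos(2^(2/3)*3^(1/6)*z/2))*exp(6^(2/3)*z/6)


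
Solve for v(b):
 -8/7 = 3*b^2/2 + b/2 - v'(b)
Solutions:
 v(b) = C1 + b^3/2 + b^2/4 + 8*b/7


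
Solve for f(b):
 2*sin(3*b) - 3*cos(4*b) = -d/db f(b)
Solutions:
 f(b) = C1 + 3*sin(4*b)/4 + 2*cos(3*b)/3


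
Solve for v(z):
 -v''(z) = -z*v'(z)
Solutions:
 v(z) = C1 + C2*erfi(sqrt(2)*z/2)


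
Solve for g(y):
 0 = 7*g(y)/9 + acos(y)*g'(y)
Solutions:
 g(y) = C1*exp(-7*Integral(1/acos(y), y)/9)


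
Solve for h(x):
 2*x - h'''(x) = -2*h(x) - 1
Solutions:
 h(x) = C3*exp(2^(1/3)*x) - x + (C1*sin(2^(1/3)*sqrt(3)*x/2) + C2*cos(2^(1/3)*sqrt(3)*x/2))*exp(-2^(1/3)*x/2) - 1/2


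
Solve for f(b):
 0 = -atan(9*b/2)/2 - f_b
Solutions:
 f(b) = C1 - b*atan(9*b/2)/2 + log(81*b^2 + 4)/18


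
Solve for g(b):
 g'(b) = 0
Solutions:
 g(b) = C1


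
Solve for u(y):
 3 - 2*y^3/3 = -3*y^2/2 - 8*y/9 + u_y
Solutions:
 u(y) = C1 - y^4/6 + y^3/2 + 4*y^2/9 + 3*y


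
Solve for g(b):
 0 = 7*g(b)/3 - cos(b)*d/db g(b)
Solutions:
 g(b) = C1*(sin(b) + 1)^(7/6)/(sin(b) - 1)^(7/6)


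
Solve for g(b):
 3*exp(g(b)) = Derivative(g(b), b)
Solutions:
 g(b) = log(-1/(C1 + 3*b))


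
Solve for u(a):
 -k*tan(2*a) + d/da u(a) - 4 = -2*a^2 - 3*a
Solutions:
 u(a) = C1 - 2*a^3/3 - 3*a^2/2 + 4*a - k*log(cos(2*a))/2


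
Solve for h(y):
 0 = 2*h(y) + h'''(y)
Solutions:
 h(y) = C3*exp(-2^(1/3)*y) + (C1*sin(2^(1/3)*sqrt(3)*y/2) + C2*cos(2^(1/3)*sqrt(3)*y/2))*exp(2^(1/3)*y/2)


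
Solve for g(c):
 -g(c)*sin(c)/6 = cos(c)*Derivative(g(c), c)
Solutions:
 g(c) = C1*cos(c)^(1/6)


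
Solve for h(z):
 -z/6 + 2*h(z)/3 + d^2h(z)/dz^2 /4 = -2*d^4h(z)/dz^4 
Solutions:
 h(z) = z/4 + (C1*sin(3^(3/4)*z*cos(atan(sqrt(759)/3)/2)/3) + C2*cos(3^(3/4)*z*cos(atan(sqrt(759)/3)/2)/3))*exp(-3^(3/4)*z*sin(atan(sqrt(759)/3)/2)/3) + (C3*sin(3^(3/4)*z*cos(atan(sqrt(759)/3)/2)/3) + C4*cos(3^(3/4)*z*cos(atan(sqrt(759)/3)/2)/3))*exp(3^(3/4)*z*sin(atan(sqrt(759)/3)/2)/3)


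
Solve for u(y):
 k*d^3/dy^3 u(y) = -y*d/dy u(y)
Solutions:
 u(y) = C1 + Integral(C2*airyai(y*(-1/k)^(1/3)) + C3*airybi(y*(-1/k)^(1/3)), y)


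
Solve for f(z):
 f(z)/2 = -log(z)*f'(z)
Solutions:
 f(z) = C1*exp(-li(z)/2)


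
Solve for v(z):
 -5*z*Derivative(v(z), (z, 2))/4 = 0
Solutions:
 v(z) = C1 + C2*z


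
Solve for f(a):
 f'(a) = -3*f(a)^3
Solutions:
 f(a) = -sqrt(2)*sqrt(-1/(C1 - 3*a))/2
 f(a) = sqrt(2)*sqrt(-1/(C1 - 3*a))/2


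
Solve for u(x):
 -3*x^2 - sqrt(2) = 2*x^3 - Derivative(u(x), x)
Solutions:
 u(x) = C1 + x^4/2 + x^3 + sqrt(2)*x


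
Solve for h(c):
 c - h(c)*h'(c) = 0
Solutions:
 h(c) = -sqrt(C1 + c^2)
 h(c) = sqrt(C1 + c^2)


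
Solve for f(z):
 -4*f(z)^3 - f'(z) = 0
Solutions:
 f(z) = -sqrt(2)*sqrt(-1/(C1 - 4*z))/2
 f(z) = sqrt(2)*sqrt(-1/(C1 - 4*z))/2


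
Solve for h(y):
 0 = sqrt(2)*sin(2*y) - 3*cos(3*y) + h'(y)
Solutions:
 h(y) = C1 + sin(3*y) + sqrt(2)*cos(2*y)/2


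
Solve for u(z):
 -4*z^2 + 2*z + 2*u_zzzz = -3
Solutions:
 u(z) = C1 + C2*z + C3*z^2 + C4*z^3 + z^6/180 - z^5/120 - z^4/16


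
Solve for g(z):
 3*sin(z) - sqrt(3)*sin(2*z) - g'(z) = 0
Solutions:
 g(z) = C1 - 3*cos(z) + sqrt(3)*cos(2*z)/2


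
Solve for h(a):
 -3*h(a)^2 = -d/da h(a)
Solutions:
 h(a) = -1/(C1 + 3*a)


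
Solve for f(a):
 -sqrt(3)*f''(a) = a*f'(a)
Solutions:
 f(a) = C1 + C2*erf(sqrt(2)*3^(3/4)*a/6)


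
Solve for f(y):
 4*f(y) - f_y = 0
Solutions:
 f(y) = C1*exp(4*y)


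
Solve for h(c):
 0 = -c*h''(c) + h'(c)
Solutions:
 h(c) = C1 + C2*c^2


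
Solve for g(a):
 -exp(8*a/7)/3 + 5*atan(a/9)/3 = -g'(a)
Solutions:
 g(a) = C1 - 5*a*atan(a/9)/3 + 7*exp(8*a/7)/24 + 15*log(a^2 + 81)/2


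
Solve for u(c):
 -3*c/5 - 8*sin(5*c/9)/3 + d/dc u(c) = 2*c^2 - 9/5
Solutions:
 u(c) = C1 + 2*c^3/3 + 3*c^2/10 - 9*c/5 - 24*cos(5*c/9)/5


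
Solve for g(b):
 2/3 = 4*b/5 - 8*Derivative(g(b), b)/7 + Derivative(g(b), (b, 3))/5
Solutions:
 g(b) = C1 + C2*exp(-2*sqrt(70)*b/7) + C3*exp(2*sqrt(70)*b/7) + 7*b^2/20 - 7*b/12


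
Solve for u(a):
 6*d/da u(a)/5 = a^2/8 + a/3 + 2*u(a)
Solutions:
 u(a) = C1*exp(5*a/3) - a^2/16 - 29*a/120 - 29/200


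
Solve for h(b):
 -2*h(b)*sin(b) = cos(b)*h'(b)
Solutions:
 h(b) = C1*cos(b)^2


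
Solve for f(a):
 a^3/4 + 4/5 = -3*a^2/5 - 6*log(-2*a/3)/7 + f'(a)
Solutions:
 f(a) = C1 + a^4/16 + a^3/5 + 6*a*log(-a)/7 + 2*a*(-15*log(3) - 1 + 15*log(2))/35


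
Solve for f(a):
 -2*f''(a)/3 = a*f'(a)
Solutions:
 f(a) = C1 + C2*erf(sqrt(3)*a/2)


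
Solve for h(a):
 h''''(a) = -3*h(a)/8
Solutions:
 h(a) = (C1*sin(2^(3/4)*3^(1/4)*a/4) + C2*cos(2^(3/4)*3^(1/4)*a/4))*exp(-2^(3/4)*3^(1/4)*a/4) + (C3*sin(2^(3/4)*3^(1/4)*a/4) + C4*cos(2^(3/4)*3^(1/4)*a/4))*exp(2^(3/4)*3^(1/4)*a/4)


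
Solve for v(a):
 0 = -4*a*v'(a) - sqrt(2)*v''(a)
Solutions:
 v(a) = C1 + C2*erf(2^(1/4)*a)


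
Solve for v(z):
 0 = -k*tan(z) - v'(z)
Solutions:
 v(z) = C1 + k*log(cos(z))


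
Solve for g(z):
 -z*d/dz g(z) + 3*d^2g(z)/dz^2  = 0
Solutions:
 g(z) = C1 + C2*erfi(sqrt(6)*z/6)


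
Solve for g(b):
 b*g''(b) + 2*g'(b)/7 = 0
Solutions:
 g(b) = C1 + C2*b^(5/7)


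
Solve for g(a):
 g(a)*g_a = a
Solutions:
 g(a) = -sqrt(C1 + a^2)
 g(a) = sqrt(C1 + a^2)


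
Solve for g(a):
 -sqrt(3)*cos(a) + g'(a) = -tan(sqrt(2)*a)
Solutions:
 g(a) = C1 + sqrt(2)*log(cos(sqrt(2)*a))/2 + sqrt(3)*sin(a)


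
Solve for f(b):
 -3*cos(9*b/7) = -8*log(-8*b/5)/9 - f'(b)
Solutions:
 f(b) = C1 - 8*b*log(-b)/9 - 8*b*log(2)/3 + 8*b/9 + 8*b*log(5)/9 + 7*sin(9*b/7)/3


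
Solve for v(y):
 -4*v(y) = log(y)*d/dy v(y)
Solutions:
 v(y) = C1*exp(-4*li(y))


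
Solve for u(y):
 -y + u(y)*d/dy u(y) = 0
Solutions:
 u(y) = -sqrt(C1 + y^2)
 u(y) = sqrt(C1 + y^2)


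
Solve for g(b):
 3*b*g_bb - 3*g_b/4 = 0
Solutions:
 g(b) = C1 + C2*b^(5/4)


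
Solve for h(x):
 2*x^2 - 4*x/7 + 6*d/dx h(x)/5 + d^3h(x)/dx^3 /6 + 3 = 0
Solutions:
 h(x) = C1 + C2*sin(6*sqrt(5)*x/5) + C3*cos(6*sqrt(5)*x/5) - 5*x^3/9 + 5*x^2/21 - 55*x/27


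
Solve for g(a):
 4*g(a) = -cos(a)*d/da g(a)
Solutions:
 g(a) = C1*(sin(a)^2 - 2*sin(a) + 1)/(sin(a)^2 + 2*sin(a) + 1)


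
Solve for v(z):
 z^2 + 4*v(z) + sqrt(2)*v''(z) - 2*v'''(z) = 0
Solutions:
 v(z) = C1*exp(z*(-18*(sqrt(2)/108 + 1 + sqrt(2)*sqrt(-1 + (sqrt(2) + 108)^2/2)/108)^(1/3) - 1/(sqrt(2)/108 + 1 + sqrt(2)*sqrt(-1 + (sqrt(2) + 108)^2/2)/108)^(1/3) + 6*sqrt(2))/36)*sin(sqrt(3)*z*(-18*(sqrt(2)/108 + 1 + sqrt(2)*sqrt(-1 + 1458*(-2 - sqrt(2)/54)^2)/108)^(1/3) + (sqrt(2)/108 + 1 + sqrt(2)*sqrt(-1 + 1458*(-2 - sqrt(2)/54)^2)/108)^(-1/3))/36) + C2*exp(z*(-18*(sqrt(2)/108 + 1 + sqrt(2)*sqrt(-1 + (sqrt(2) + 108)^2/2)/108)^(1/3) - 1/(sqrt(2)/108 + 1 + sqrt(2)*sqrt(-1 + (sqrt(2) + 108)^2/2)/108)^(1/3) + 6*sqrt(2))/36)*cos(sqrt(3)*z*(-18*(sqrt(2)/108 + 1 + sqrt(2)*sqrt(-1 + 1458*(-2 - sqrt(2)/54)^2)/108)^(1/3) + (sqrt(2)/108 + 1 + sqrt(2)*sqrt(-1 + 1458*(-2 - sqrt(2)/54)^2)/108)^(-1/3))/36) + C3*exp(z*(1/(18*(sqrt(2)/108 + 1 + sqrt(2)*sqrt(-1 + (sqrt(2) + 108)^2/2)/108)^(1/3)) + sqrt(2)/6 + (sqrt(2)/108 + 1 + sqrt(2)*sqrt(-1 + (sqrt(2) + 108)^2/2)/108)^(1/3))) - z^2/4 + sqrt(2)/8


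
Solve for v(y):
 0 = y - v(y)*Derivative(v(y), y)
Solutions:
 v(y) = -sqrt(C1 + y^2)
 v(y) = sqrt(C1 + y^2)


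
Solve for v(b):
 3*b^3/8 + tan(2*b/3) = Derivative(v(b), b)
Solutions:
 v(b) = C1 + 3*b^4/32 - 3*log(cos(2*b/3))/2


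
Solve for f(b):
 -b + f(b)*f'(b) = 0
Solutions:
 f(b) = -sqrt(C1 + b^2)
 f(b) = sqrt(C1 + b^2)


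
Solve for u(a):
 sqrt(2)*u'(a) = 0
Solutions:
 u(a) = C1


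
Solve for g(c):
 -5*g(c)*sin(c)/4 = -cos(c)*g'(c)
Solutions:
 g(c) = C1/cos(c)^(5/4)


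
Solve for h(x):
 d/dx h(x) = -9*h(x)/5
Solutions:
 h(x) = C1*exp(-9*x/5)


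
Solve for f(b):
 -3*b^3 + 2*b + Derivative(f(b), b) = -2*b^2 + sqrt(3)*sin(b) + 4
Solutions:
 f(b) = C1 + 3*b^4/4 - 2*b^3/3 - b^2 + 4*b - sqrt(3)*cos(b)


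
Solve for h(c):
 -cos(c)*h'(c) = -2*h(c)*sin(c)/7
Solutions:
 h(c) = C1/cos(c)^(2/7)


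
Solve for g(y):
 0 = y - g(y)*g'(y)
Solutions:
 g(y) = -sqrt(C1 + y^2)
 g(y) = sqrt(C1 + y^2)


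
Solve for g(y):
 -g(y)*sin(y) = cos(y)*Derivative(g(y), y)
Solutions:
 g(y) = C1*cos(y)


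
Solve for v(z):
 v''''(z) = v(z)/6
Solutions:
 v(z) = C1*exp(-6^(3/4)*z/6) + C2*exp(6^(3/4)*z/6) + C3*sin(6^(3/4)*z/6) + C4*cos(6^(3/4)*z/6)


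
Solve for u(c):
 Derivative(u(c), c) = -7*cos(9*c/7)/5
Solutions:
 u(c) = C1 - 49*sin(9*c/7)/45


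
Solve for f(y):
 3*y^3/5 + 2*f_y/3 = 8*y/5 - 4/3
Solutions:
 f(y) = C1 - 9*y^4/40 + 6*y^2/5 - 2*y


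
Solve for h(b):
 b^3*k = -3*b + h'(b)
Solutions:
 h(b) = C1 + b^4*k/4 + 3*b^2/2


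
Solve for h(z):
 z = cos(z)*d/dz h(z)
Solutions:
 h(z) = C1 + Integral(z/cos(z), z)


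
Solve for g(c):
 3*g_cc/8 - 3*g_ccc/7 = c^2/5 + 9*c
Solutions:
 g(c) = C1 + C2*c + C3*exp(7*c/8) + 2*c^4/45 + 1324*c^3/315 + 10592*c^2/735


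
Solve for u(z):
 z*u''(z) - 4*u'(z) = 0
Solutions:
 u(z) = C1 + C2*z^5


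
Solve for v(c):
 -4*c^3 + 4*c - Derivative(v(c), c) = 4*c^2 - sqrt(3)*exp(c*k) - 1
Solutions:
 v(c) = C1 - c^4 - 4*c^3/3 + 2*c^2 + c + sqrt(3)*exp(c*k)/k


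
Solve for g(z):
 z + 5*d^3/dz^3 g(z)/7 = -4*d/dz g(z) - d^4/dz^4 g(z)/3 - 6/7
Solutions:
 g(z) = C1 + C2*exp(z*(-10 + 25/(14*sqrt(24234) + 2183)^(1/3) + (14*sqrt(24234) + 2183)^(1/3))/14)*sin(sqrt(3)*z*(-(14*sqrt(24234) + 2183)^(1/3) + 25/(14*sqrt(24234) + 2183)^(1/3))/14) + C3*exp(z*(-10 + 25/(14*sqrt(24234) + 2183)^(1/3) + (14*sqrt(24234) + 2183)^(1/3))/14)*cos(sqrt(3)*z*(-(14*sqrt(24234) + 2183)^(1/3) + 25/(14*sqrt(24234) + 2183)^(1/3))/14) + C4*exp(-z*(25/(14*sqrt(24234) + 2183)^(1/3) + 5 + (14*sqrt(24234) + 2183)^(1/3))/7) - z^2/8 - 3*z/14


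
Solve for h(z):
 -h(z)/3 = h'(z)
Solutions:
 h(z) = C1*exp(-z/3)


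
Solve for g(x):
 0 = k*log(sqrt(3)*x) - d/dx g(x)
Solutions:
 g(x) = C1 + k*x*log(x) - k*x + k*x*log(3)/2


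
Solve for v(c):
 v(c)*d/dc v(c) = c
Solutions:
 v(c) = -sqrt(C1 + c^2)
 v(c) = sqrt(C1 + c^2)


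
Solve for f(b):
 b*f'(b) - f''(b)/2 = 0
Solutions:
 f(b) = C1 + C2*erfi(b)


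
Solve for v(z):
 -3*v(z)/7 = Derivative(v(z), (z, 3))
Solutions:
 v(z) = C3*exp(-3^(1/3)*7^(2/3)*z/7) + (C1*sin(3^(5/6)*7^(2/3)*z/14) + C2*cos(3^(5/6)*7^(2/3)*z/14))*exp(3^(1/3)*7^(2/3)*z/14)


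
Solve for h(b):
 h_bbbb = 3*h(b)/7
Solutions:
 h(b) = C1*exp(-3^(1/4)*7^(3/4)*b/7) + C2*exp(3^(1/4)*7^(3/4)*b/7) + C3*sin(3^(1/4)*7^(3/4)*b/7) + C4*cos(3^(1/4)*7^(3/4)*b/7)


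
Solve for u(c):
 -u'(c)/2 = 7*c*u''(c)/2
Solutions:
 u(c) = C1 + C2*c^(6/7)


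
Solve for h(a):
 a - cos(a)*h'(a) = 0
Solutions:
 h(a) = C1 + Integral(a/cos(a), a)


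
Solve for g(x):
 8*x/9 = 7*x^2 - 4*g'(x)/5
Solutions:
 g(x) = C1 + 35*x^3/12 - 5*x^2/9


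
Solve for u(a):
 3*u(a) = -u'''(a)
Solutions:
 u(a) = C3*exp(-3^(1/3)*a) + (C1*sin(3^(5/6)*a/2) + C2*cos(3^(5/6)*a/2))*exp(3^(1/3)*a/2)


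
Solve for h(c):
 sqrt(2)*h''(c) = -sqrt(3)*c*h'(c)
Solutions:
 h(c) = C1 + C2*erf(6^(1/4)*c/2)


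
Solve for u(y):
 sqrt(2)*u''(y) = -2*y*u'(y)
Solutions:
 u(y) = C1 + C2*erf(2^(3/4)*y/2)


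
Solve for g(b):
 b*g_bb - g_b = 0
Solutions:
 g(b) = C1 + C2*b^2


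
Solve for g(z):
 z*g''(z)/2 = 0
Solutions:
 g(z) = C1 + C2*z


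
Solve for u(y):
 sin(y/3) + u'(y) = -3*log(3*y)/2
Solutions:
 u(y) = C1 - 3*y*log(y)/2 - 3*y*log(3)/2 + 3*y/2 + 3*cos(y/3)


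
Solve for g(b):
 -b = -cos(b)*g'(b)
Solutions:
 g(b) = C1 + Integral(b/cos(b), b)


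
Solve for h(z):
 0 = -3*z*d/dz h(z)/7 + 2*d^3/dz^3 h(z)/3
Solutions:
 h(z) = C1 + Integral(C2*airyai(42^(2/3)*z/14) + C3*airybi(42^(2/3)*z/14), z)


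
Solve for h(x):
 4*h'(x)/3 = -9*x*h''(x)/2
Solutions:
 h(x) = C1 + C2*x^(19/27)


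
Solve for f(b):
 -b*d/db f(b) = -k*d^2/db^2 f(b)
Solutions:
 f(b) = C1 + C2*erf(sqrt(2)*b*sqrt(-1/k)/2)/sqrt(-1/k)


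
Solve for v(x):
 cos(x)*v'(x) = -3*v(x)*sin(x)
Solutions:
 v(x) = C1*cos(x)^3


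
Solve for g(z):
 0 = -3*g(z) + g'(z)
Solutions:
 g(z) = C1*exp(3*z)


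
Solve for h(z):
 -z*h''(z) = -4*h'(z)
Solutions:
 h(z) = C1 + C2*z^5


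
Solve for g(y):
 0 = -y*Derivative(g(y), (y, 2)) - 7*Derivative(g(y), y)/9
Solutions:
 g(y) = C1 + C2*y^(2/9)


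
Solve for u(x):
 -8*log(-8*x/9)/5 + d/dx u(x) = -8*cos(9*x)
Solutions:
 u(x) = C1 + 8*x*log(-x)/5 - 4*x*log(3) - 8*x/5 + 4*x*log(6)/5 + 4*x*log(2) - 8*sin(9*x)/9


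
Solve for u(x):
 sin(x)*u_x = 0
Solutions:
 u(x) = C1


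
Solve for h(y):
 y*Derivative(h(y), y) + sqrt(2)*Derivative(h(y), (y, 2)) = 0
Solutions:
 h(y) = C1 + C2*erf(2^(1/4)*y/2)


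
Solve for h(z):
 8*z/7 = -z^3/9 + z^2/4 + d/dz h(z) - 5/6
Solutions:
 h(z) = C1 + z^4/36 - z^3/12 + 4*z^2/7 + 5*z/6


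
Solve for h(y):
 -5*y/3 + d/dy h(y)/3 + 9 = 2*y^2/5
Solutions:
 h(y) = C1 + 2*y^3/5 + 5*y^2/2 - 27*y


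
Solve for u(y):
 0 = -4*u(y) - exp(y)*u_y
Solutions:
 u(y) = C1*exp(4*exp(-y))


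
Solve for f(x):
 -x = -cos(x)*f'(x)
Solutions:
 f(x) = C1 + Integral(x/cos(x), x)


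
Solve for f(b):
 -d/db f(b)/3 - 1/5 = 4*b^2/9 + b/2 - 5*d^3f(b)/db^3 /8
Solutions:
 f(b) = C1 + C2*exp(-2*sqrt(30)*b/15) + C3*exp(2*sqrt(30)*b/15) - 4*b^3/9 - 3*b^2/4 - 28*b/5


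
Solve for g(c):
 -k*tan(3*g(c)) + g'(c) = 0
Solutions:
 g(c) = -asin(C1*exp(3*c*k))/3 + pi/3
 g(c) = asin(C1*exp(3*c*k))/3


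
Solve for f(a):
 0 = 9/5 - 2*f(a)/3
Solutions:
 f(a) = 27/10


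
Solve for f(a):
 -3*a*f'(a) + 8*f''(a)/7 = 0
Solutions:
 f(a) = C1 + C2*erfi(sqrt(21)*a/4)


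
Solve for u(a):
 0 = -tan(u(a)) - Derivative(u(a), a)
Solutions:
 u(a) = pi - asin(C1*exp(-a))
 u(a) = asin(C1*exp(-a))


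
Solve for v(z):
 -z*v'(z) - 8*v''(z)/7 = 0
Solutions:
 v(z) = C1 + C2*erf(sqrt(7)*z/4)


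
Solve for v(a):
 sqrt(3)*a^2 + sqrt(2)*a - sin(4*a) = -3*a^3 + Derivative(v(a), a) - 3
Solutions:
 v(a) = C1 + 3*a^4/4 + sqrt(3)*a^3/3 + sqrt(2)*a^2/2 + 3*a + cos(4*a)/4


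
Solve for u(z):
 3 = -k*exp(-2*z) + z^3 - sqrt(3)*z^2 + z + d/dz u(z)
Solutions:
 u(z) = C1 - k*exp(-2*z)/2 - z^4/4 + sqrt(3)*z^3/3 - z^2/2 + 3*z


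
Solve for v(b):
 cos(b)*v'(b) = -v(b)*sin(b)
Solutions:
 v(b) = C1*cos(b)


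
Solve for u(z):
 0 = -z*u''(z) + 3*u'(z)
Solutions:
 u(z) = C1 + C2*z^4


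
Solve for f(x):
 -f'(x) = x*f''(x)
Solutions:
 f(x) = C1 + C2*log(x)


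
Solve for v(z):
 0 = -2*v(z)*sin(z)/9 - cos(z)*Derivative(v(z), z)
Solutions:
 v(z) = C1*cos(z)^(2/9)


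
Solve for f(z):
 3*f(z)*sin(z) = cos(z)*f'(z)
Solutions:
 f(z) = C1/cos(z)^3


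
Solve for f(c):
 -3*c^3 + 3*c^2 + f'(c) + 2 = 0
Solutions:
 f(c) = C1 + 3*c^4/4 - c^3 - 2*c


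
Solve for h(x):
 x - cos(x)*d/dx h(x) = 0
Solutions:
 h(x) = C1 + Integral(x/cos(x), x)


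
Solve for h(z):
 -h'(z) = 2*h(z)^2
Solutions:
 h(z) = 1/(C1 + 2*z)


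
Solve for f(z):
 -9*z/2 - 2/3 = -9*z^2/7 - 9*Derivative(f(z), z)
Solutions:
 f(z) = C1 - z^3/21 + z^2/4 + 2*z/27


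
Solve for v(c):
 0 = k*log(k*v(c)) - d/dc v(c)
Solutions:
 li(k*v(c))/k = C1 + c*k


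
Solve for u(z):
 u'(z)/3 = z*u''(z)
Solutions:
 u(z) = C1 + C2*z^(4/3)


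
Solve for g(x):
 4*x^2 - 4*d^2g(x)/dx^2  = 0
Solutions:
 g(x) = C1 + C2*x + x^4/12


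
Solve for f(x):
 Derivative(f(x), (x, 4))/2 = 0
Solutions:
 f(x) = C1 + C2*x + C3*x^2 + C4*x^3


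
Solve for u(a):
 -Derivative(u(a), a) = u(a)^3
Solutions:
 u(a) = -sqrt(2)*sqrt(-1/(C1 - a))/2
 u(a) = sqrt(2)*sqrt(-1/(C1 - a))/2


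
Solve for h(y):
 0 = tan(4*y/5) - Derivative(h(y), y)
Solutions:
 h(y) = C1 - 5*log(cos(4*y/5))/4


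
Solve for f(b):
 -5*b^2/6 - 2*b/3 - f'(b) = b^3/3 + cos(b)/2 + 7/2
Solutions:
 f(b) = C1 - b^4/12 - 5*b^3/18 - b^2/3 - 7*b/2 - sin(b)/2


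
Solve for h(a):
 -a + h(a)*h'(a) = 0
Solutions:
 h(a) = -sqrt(C1 + a^2)
 h(a) = sqrt(C1 + a^2)


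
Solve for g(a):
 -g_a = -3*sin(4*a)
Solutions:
 g(a) = C1 - 3*cos(4*a)/4


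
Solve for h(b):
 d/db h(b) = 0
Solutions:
 h(b) = C1


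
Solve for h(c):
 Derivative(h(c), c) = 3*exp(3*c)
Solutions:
 h(c) = C1 + exp(3*c)


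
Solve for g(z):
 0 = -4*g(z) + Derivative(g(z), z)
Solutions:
 g(z) = C1*exp(4*z)


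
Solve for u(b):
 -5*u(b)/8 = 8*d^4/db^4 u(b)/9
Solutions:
 u(b) = (C1*sin(sqrt(3)*5^(1/4)*b/4) + C2*cos(sqrt(3)*5^(1/4)*b/4))*exp(-sqrt(3)*5^(1/4)*b/4) + (C3*sin(sqrt(3)*5^(1/4)*b/4) + C4*cos(sqrt(3)*5^(1/4)*b/4))*exp(sqrt(3)*5^(1/4)*b/4)


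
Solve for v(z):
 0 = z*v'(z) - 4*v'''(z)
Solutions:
 v(z) = C1 + Integral(C2*airyai(2^(1/3)*z/2) + C3*airybi(2^(1/3)*z/2), z)


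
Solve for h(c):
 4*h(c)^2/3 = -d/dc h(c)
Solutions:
 h(c) = 3/(C1 + 4*c)


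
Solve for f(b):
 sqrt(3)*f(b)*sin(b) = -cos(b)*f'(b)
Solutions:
 f(b) = C1*cos(b)^(sqrt(3))


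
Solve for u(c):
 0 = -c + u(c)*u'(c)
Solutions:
 u(c) = -sqrt(C1 + c^2)
 u(c) = sqrt(C1 + c^2)


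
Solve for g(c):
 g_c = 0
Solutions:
 g(c) = C1


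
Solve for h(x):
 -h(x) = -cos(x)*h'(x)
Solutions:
 h(x) = C1*sqrt(sin(x) + 1)/sqrt(sin(x) - 1)


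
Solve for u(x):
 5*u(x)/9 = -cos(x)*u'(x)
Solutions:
 u(x) = C1*(sin(x) - 1)^(5/18)/(sin(x) + 1)^(5/18)


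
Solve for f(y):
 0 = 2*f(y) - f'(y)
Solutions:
 f(y) = C1*exp(2*y)


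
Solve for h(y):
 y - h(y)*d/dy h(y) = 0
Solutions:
 h(y) = -sqrt(C1 + y^2)
 h(y) = sqrt(C1 + y^2)


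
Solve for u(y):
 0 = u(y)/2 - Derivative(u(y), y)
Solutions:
 u(y) = C1*exp(y/2)


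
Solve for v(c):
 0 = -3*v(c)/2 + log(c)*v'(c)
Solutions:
 v(c) = C1*exp(3*li(c)/2)


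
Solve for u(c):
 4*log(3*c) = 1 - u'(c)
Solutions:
 u(c) = C1 - 4*c*log(c) - c*log(81) + 5*c


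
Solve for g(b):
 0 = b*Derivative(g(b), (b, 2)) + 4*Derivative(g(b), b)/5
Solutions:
 g(b) = C1 + C2*b^(1/5)


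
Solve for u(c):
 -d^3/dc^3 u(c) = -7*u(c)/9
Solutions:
 u(c) = C3*exp(21^(1/3)*c/3) + (C1*sin(3^(5/6)*7^(1/3)*c/6) + C2*cos(3^(5/6)*7^(1/3)*c/6))*exp(-21^(1/3)*c/6)


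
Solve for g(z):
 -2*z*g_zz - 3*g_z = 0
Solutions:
 g(z) = C1 + C2/sqrt(z)


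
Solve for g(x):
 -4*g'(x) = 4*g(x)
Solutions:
 g(x) = C1*exp(-x)


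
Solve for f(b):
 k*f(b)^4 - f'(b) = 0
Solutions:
 f(b) = (-1/(C1 + 3*b*k))^(1/3)
 f(b) = (-1/(C1 + b*k))^(1/3)*(-3^(2/3) - 3*3^(1/6)*I)/6
 f(b) = (-1/(C1 + b*k))^(1/3)*(-3^(2/3) + 3*3^(1/6)*I)/6


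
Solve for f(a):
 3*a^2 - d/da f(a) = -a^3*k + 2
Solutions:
 f(a) = C1 + a^4*k/4 + a^3 - 2*a


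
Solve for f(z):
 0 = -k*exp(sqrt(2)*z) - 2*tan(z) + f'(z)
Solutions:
 f(z) = C1 + sqrt(2)*k*exp(sqrt(2)*z)/2 - 2*log(cos(z))


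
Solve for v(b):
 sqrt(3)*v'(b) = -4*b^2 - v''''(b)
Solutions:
 v(b) = C1 + C4*exp(-3^(1/6)*b) - 4*sqrt(3)*b^3/9 + (C2*sin(3^(2/3)*b/2) + C3*cos(3^(2/3)*b/2))*exp(3^(1/6)*b/2)


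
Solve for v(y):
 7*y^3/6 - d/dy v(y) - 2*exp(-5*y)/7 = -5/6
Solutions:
 v(y) = C1 + 7*y^4/24 + 5*y/6 + 2*exp(-5*y)/35


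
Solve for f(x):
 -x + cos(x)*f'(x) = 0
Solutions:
 f(x) = C1 + Integral(x/cos(x), x)


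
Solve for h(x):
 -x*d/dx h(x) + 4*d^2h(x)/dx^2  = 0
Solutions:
 h(x) = C1 + C2*erfi(sqrt(2)*x/4)


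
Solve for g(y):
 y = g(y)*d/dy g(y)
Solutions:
 g(y) = -sqrt(C1 + y^2)
 g(y) = sqrt(C1 + y^2)


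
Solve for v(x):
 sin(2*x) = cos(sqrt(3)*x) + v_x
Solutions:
 v(x) = C1 - sqrt(3)*sin(sqrt(3)*x)/3 - cos(2*x)/2


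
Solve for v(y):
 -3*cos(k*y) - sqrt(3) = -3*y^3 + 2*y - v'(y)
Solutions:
 v(y) = C1 - 3*y^4/4 + y^2 + sqrt(3)*y + 3*sin(k*y)/k


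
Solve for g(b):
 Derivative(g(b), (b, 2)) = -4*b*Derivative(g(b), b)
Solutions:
 g(b) = C1 + C2*erf(sqrt(2)*b)


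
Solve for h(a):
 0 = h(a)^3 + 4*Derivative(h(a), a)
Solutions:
 h(a) = -sqrt(2)*sqrt(-1/(C1 - a))
 h(a) = sqrt(2)*sqrt(-1/(C1 - a))


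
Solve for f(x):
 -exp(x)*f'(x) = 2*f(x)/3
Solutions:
 f(x) = C1*exp(2*exp(-x)/3)


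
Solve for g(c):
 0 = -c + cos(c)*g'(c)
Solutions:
 g(c) = C1 + Integral(c/cos(c), c)


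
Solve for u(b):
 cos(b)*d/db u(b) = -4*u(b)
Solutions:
 u(b) = C1*(sin(b)^2 - 2*sin(b) + 1)/(sin(b)^2 + 2*sin(b) + 1)


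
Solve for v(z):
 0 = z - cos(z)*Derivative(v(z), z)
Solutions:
 v(z) = C1 + Integral(z/cos(z), z)


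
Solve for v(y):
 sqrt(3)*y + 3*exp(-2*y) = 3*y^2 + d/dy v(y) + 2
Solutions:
 v(y) = C1 - y^3 + sqrt(3)*y^2/2 - 2*y - 3*exp(-2*y)/2


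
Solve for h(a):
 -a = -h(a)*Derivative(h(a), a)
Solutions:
 h(a) = -sqrt(C1 + a^2)
 h(a) = sqrt(C1 + a^2)


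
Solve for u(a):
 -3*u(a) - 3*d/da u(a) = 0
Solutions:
 u(a) = C1*exp(-a)


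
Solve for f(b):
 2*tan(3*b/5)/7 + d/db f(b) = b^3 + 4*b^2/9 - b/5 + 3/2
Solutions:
 f(b) = C1 + b^4/4 + 4*b^3/27 - b^2/10 + 3*b/2 + 10*log(cos(3*b/5))/21


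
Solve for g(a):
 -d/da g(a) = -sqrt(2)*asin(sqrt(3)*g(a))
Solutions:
 Integral(1/asin(sqrt(3)*_y), (_y, g(a))) = C1 + sqrt(2)*a


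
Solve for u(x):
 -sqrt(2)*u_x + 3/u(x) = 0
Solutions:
 u(x) = -sqrt(C1 + 3*sqrt(2)*x)
 u(x) = sqrt(C1 + 3*sqrt(2)*x)


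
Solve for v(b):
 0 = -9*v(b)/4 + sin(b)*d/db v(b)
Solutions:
 v(b) = C1*(cos(b) - 1)^(9/8)/(cos(b) + 1)^(9/8)


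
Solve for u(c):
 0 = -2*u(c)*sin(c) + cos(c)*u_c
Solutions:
 u(c) = C1/cos(c)^2


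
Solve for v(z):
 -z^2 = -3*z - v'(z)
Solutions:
 v(z) = C1 + z^3/3 - 3*z^2/2


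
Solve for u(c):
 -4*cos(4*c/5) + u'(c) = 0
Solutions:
 u(c) = C1 + 5*sin(4*c/5)


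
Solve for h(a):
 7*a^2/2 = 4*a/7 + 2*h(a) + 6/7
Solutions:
 h(a) = 7*a^2/4 - 2*a/7 - 3/7


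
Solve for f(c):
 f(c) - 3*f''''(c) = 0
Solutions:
 f(c) = C1*exp(-3^(3/4)*c/3) + C2*exp(3^(3/4)*c/3) + C3*sin(3^(3/4)*c/3) + C4*cos(3^(3/4)*c/3)


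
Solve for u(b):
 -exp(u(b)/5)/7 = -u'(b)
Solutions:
 u(b) = 5*log(-1/(C1 + b)) + 5*log(35)


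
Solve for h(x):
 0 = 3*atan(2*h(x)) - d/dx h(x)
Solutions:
 Integral(1/atan(2*_y), (_y, h(x))) = C1 + 3*x


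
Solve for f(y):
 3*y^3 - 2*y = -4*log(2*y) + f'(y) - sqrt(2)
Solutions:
 f(y) = C1 + 3*y^4/4 - y^2 + 4*y*log(y) - 4*y + sqrt(2)*y + y*log(16)


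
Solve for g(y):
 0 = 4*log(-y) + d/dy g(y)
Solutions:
 g(y) = C1 - 4*y*log(-y) + 4*y


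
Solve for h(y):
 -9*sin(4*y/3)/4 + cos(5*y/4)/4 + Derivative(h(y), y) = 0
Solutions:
 h(y) = C1 - sin(5*y/4)/5 - 27*cos(4*y/3)/16


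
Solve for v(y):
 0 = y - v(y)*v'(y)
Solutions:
 v(y) = -sqrt(C1 + y^2)
 v(y) = sqrt(C1 + y^2)


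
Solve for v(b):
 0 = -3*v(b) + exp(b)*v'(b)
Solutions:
 v(b) = C1*exp(-3*exp(-b))


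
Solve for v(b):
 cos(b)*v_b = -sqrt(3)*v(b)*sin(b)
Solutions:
 v(b) = C1*cos(b)^(sqrt(3))


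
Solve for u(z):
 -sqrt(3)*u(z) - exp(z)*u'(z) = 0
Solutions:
 u(z) = C1*exp(sqrt(3)*exp(-z))


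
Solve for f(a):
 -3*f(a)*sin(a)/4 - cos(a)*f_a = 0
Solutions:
 f(a) = C1*cos(a)^(3/4)


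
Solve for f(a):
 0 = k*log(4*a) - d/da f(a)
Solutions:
 f(a) = C1 + a*k*log(a) - a*k + a*k*log(4)


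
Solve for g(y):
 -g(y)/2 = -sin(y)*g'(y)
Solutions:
 g(y) = C1*(cos(y) - 1)^(1/4)/(cos(y) + 1)^(1/4)


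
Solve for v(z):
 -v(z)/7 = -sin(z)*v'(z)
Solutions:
 v(z) = C1*(cos(z) - 1)^(1/14)/(cos(z) + 1)^(1/14)


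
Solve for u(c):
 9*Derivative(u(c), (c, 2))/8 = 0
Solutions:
 u(c) = C1 + C2*c


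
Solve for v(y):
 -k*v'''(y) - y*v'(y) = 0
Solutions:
 v(y) = C1 + Integral(C2*airyai(y*(-1/k)^(1/3)) + C3*airybi(y*(-1/k)^(1/3)), y)


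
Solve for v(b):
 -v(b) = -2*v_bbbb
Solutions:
 v(b) = C1*exp(-2^(3/4)*b/2) + C2*exp(2^(3/4)*b/2) + C3*sin(2^(3/4)*b/2) + C4*cos(2^(3/4)*b/2)


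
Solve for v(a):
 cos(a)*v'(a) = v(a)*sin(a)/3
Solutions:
 v(a) = C1/cos(a)^(1/3)


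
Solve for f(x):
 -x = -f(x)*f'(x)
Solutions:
 f(x) = -sqrt(C1 + x^2)
 f(x) = sqrt(C1 + x^2)


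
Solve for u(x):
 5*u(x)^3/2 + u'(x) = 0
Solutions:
 u(x) = -sqrt(-1/(C1 - 5*x))
 u(x) = sqrt(-1/(C1 - 5*x))


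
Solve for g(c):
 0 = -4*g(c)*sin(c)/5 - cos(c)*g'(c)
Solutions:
 g(c) = C1*cos(c)^(4/5)


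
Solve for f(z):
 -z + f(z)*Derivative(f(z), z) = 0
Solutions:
 f(z) = -sqrt(C1 + z^2)
 f(z) = sqrt(C1 + z^2)


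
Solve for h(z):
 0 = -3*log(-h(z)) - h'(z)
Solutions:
 -li(-h(z)) = C1 - 3*z


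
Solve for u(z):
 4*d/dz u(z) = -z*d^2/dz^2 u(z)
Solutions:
 u(z) = C1 + C2/z^3


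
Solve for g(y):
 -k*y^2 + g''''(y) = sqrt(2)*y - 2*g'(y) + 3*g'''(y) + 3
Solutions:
 g(y) = C1 + k*y^3/6 + 3*k*y/2 + sqrt(2)*y^2/4 + 3*y/2 + (C2 + C3*exp(-sqrt(3)*y) + C4*exp(sqrt(3)*y))*exp(y)


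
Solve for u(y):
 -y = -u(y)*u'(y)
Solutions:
 u(y) = -sqrt(C1 + y^2)
 u(y) = sqrt(C1 + y^2)


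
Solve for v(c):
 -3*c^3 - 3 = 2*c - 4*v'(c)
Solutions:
 v(c) = C1 + 3*c^4/16 + c^2/4 + 3*c/4


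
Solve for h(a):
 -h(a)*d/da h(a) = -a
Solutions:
 h(a) = -sqrt(C1 + a^2)
 h(a) = sqrt(C1 + a^2)


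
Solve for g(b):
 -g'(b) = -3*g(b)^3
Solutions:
 g(b) = -sqrt(2)*sqrt(-1/(C1 + 3*b))/2
 g(b) = sqrt(2)*sqrt(-1/(C1 + 3*b))/2


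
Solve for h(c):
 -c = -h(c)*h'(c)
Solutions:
 h(c) = -sqrt(C1 + c^2)
 h(c) = sqrt(C1 + c^2)


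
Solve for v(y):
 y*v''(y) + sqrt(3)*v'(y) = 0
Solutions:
 v(y) = C1 + C2*y^(1 - sqrt(3))


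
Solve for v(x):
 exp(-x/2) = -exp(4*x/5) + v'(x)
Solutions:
 v(x) = C1 + 5*exp(4*x/5)/4 - 2*exp(-x/2)


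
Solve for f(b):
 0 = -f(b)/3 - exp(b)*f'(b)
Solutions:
 f(b) = C1*exp(exp(-b)/3)


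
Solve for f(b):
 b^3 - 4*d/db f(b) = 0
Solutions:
 f(b) = C1 + b^4/16


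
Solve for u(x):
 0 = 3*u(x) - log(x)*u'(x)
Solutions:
 u(x) = C1*exp(3*li(x))


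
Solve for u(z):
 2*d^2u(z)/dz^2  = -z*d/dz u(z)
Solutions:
 u(z) = C1 + C2*erf(z/2)


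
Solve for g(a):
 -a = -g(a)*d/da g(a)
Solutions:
 g(a) = -sqrt(C1 + a^2)
 g(a) = sqrt(C1 + a^2)


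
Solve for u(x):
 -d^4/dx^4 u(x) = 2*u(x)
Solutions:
 u(x) = (C1*sin(2^(3/4)*x/2) + C2*cos(2^(3/4)*x/2))*exp(-2^(3/4)*x/2) + (C3*sin(2^(3/4)*x/2) + C4*cos(2^(3/4)*x/2))*exp(2^(3/4)*x/2)


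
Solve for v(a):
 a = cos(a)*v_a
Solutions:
 v(a) = C1 + Integral(a/cos(a), a)


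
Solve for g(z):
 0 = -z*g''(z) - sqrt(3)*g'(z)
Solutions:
 g(z) = C1 + C2*z^(1 - sqrt(3))


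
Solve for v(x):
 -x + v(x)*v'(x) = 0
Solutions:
 v(x) = -sqrt(C1 + x^2)
 v(x) = sqrt(C1 + x^2)


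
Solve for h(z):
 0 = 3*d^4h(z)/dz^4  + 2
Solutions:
 h(z) = C1 + C2*z + C3*z^2 + C4*z^3 - z^4/36


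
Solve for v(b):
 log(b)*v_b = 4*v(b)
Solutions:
 v(b) = C1*exp(4*li(b))


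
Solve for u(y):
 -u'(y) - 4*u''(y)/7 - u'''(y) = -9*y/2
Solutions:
 u(y) = C1 + 9*y^2/4 - 18*y/7 + (C2*sin(3*sqrt(5)*y/7) + C3*cos(3*sqrt(5)*y/7))*exp(-2*y/7)


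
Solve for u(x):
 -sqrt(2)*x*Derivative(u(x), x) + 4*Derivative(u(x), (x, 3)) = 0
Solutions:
 u(x) = C1 + Integral(C2*airyai(sqrt(2)*x/2) + C3*airybi(sqrt(2)*x/2), x)


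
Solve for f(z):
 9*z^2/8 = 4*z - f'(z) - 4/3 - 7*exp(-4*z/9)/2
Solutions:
 f(z) = C1 - 3*z^3/8 + 2*z^2 - 4*z/3 + 63*exp(-4*z/9)/8


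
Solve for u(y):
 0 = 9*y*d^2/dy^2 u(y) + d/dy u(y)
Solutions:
 u(y) = C1 + C2*y^(8/9)


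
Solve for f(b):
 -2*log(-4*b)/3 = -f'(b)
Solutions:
 f(b) = C1 + 2*b*log(-b)/3 + 2*b*(-1 + 2*log(2))/3


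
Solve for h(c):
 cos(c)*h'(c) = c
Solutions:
 h(c) = C1 + Integral(c/cos(c), c)


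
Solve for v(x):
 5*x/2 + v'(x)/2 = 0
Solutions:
 v(x) = C1 - 5*x^2/2


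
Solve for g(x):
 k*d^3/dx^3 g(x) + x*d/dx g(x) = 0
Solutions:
 g(x) = C1 + Integral(C2*airyai(x*(-1/k)^(1/3)) + C3*airybi(x*(-1/k)^(1/3)), x)


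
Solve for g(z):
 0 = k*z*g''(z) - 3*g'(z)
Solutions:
 g(z) = C1 + z^(((re(k) + 3)*re(k) + im(k)^2)/(re(k)^2 + im(k)^2))*(C2*sin(3*log(z)*Abs(im(k))/(re(k)^2 + im(k)^2)) + C3*cos(3*log(z)*im(k)/(re(k)^2 + im(k)^2)))


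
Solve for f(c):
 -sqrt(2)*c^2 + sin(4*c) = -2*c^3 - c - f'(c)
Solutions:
 f(c) = C1 - c^4/2 + sqrt(2)*c^3/3 - c^2/2 + cos(4*c)/4


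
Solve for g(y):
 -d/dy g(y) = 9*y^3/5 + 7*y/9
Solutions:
 g(y) = C1 - 9*y^4/20 - 7*y^2/18


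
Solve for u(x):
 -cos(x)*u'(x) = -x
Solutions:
 u(x) = C1 + Integral(x/cos(x), x)


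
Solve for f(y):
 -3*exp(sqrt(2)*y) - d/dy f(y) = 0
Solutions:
 f(y) = C1 - 3*sqrt(2)*exp(sqrt(2)*y)/2


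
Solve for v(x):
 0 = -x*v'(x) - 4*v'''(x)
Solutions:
 v(x) = C1 + Integral(C2*airyai(-2^(1/3)*x/2) + C3*airybi(-2^(1/3)*x/2), x)


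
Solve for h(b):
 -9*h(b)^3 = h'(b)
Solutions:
 h(b) = -sqrt(2)*sqrt(-1/(C1 - 9*b))/2
 h(b) = sqrt(2)*sqrt(-1/(C1 - 9*b))/2


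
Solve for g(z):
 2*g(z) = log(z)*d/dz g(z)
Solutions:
 g(z) = C1*exp(2*li(z))


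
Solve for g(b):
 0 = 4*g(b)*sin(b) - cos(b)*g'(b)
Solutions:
 g(b) = C1/cos(b)^4


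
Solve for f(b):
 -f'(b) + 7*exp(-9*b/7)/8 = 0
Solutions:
 f(b) = C1 - 49*exp(-9*b/7)/72


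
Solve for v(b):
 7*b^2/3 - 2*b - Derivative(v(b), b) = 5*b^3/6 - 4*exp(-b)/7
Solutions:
 v(b) = C1 - 5*b^4/24 + 7*b^3/9 - b^2 - 4*exp(-b)/7


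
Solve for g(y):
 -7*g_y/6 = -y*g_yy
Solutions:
 g(y) = C1 + C2*y^(13/6)


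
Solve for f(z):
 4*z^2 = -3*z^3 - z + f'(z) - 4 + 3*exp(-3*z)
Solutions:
 f(z) = C1 + 3*z^4/4 + 4*z^3/3 + z^2/2 + 4*z + exp(-3*z)


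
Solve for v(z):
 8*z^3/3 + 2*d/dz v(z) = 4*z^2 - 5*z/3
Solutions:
 v(z) = C1 - z^4/3 + 2*z^3/3 - 5*z^2/12


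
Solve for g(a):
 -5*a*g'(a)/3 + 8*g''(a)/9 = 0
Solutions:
 g(a) = C1 + C2*erfi(sqrt(15)*a/4)


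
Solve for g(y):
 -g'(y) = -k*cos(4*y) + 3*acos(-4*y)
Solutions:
 g(y) = C1 + k*sin(4*y)/4 - 3*y*acos(-4*y) - 3*sqrt(1 - 16*y^2)/4


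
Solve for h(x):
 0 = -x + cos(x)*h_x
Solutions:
 h(x) = C1 + Integral(x/cos(x), x)


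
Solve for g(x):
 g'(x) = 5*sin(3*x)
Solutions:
 g(x) = C1 - 5*cos(3*x)/3


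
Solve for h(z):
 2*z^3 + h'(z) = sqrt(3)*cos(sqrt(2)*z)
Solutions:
 h(z) = C1 - z^4/2 + sqrt(6)*sin(sqrt(2)*z)/2


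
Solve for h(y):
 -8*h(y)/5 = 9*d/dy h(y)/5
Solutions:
 h(y) = C1*exp(-8*y/9)


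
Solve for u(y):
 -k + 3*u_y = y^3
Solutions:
 u(y) = C1 + k*y/3 + y^4/12


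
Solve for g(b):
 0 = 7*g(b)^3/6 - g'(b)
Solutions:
 g(b) = -sqrt(3)*sqrt(-1/(C1 + 7*b))
 g(b) = sqrt(3)*sqrt(-1/(C1 + 7*b))


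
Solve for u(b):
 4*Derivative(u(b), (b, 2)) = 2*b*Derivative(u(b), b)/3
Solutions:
 u(b) = C1 + C2*erfi(sqrt(3)*b/6)


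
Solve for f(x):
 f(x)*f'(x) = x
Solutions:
 f(x) = -sqrt(C1 + x^2)
 f(x) = sqrt(C1 + x^2)


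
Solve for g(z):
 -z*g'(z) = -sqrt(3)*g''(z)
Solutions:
 g(z) = C1 + C2*erfi(sqrt(2)*3^(3/4)*z/6)


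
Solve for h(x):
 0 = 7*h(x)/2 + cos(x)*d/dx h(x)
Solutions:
 h(x) = C1*(sin(x) - 1)^(7/4)/(sin(x) + 1)^(7/4)


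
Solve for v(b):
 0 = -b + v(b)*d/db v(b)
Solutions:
 v(b) = -sqrt(C1 + b^2)
 v(b) = sqrt(C1 + b^2)


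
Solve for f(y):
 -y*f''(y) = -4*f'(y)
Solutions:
 f(y) = C1 + C2*y^5


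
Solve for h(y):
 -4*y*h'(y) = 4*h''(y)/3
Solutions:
 h(y) = C1 + C2*erf(sqrt(6)*y/2)


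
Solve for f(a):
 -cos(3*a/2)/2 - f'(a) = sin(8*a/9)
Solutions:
 f(a) = C1 - sin(3*a/2)/3 + 9*cos(8*a/9)/8


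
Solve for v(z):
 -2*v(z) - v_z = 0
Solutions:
 v(z) = C1*exp(-2*z)


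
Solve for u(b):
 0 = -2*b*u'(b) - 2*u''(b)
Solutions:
 u(b) = C1 + C2*erf(sqrt(2)*b/2)


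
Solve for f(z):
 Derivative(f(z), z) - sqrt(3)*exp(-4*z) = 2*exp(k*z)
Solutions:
 f(z) = C1 - sqrt(3)*exp(-4*z)/4 + 2*exp(k*z)/k


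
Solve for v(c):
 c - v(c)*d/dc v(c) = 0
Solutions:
 v(c) = -sqrt(C1 + c^2)
 v(c) = sqrt(C1 + c^2)


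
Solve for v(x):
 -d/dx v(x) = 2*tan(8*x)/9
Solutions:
 v(x) = C1 + log(cos(8*x))/36


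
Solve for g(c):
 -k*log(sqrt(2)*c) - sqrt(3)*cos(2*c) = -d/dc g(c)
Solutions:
 g(c) = C1 + c*k*(log(c) - 1) + c*k*log(2)/2 + sqrt(3)*sin(2*c)/2


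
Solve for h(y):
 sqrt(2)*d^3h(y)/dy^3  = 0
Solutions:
 h(y) = C1 + C2*y + C3*y^2


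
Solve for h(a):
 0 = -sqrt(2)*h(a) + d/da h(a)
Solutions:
 h(a) = C1*exp(sqrt(2)*a)


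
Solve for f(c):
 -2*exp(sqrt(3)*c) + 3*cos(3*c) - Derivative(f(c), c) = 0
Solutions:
 f(c) = C1 - 2*sqrt(3)*exp(sqrt(3)*c)/3 + sin(3*c)


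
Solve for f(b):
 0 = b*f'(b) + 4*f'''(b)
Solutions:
 f(b) = C1 + Integral(C2*airyai(-2^(1/3)*b/2) + C3*airybi(-2^(1/3)*b/2), b)


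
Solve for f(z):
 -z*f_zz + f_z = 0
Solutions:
 f(z) = C1 + C2*z^2


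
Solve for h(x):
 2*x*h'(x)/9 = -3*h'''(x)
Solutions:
 h(x) = C1 + Integral(C2*airyai(-2^(1/3)*x/3) + C3*airybi(-2^(1/3)*x/3), x)


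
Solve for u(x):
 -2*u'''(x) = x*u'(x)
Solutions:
 u(x) = C1 + Integral(C2*airyai(-2^(2/3)*x/2) + C3*airybi(-2^(2/3)*x/2), x)


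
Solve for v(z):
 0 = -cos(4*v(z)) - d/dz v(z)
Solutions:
 v(z) = -asin((C1 + exp(8*z))/(C1 - exp(8*z)))/4 + pi/4
 v(z) = asin((C1 + exp(8*z))/(C1 - exp(8*z)))/4


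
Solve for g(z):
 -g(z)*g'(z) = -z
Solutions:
 g(z) = -sqrt(C1 + z^2)
 g(z) = sqrt(C1 + z^2)


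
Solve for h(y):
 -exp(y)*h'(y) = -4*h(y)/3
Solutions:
 h(y) = C1*exp(-4*exp(-y)/3)


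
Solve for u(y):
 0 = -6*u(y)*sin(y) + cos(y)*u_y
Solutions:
 u(y) = C1/cos(y)^6


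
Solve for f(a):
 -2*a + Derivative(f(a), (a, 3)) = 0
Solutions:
 f(a) = C1 + C2*a + C3*a^2 + a^4/12


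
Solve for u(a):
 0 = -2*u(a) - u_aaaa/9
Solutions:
 u(a) = (C1*sin(2^(3/4)*sqrt(3)*a/2) + C2*cos(2^(3/4)*sqrt(3)*a/2))*exp(-2^(3/4)*sqrt(3)*a/2) + (C3*sin(2^(3/4)*sqrt(3)*a/2) + C4*cos(2^(3/4)*sqrt(3)*a/2))*exp(2^(3/4)*sqrt(3)*a/2)


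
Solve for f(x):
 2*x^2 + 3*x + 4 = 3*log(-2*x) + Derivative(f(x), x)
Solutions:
 f(x) = C1 + 2*x^3/3 + 3*x^2/2 - 3*x*log(-x) + x*(7 - 3*log(2))


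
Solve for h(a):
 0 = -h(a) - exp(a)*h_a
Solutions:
 h(a) = C1*exp(exp(-a))


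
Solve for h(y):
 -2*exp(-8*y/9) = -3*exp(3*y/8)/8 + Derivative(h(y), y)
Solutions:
 h(y) = C1 + exp(3*y/8) + 9*exp(-8*y/9)/4


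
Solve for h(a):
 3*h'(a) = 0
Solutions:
 h(a) = C1


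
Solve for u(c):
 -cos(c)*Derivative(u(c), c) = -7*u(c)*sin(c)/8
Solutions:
 u(c) = C1/cos(c)^(7/8)
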